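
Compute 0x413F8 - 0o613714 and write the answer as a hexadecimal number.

0xFC2C

0o613714 = 0x317CC in hexadecimal.
Subtract column by column in base 16:
  8-C → C (borrow)
  F-C-1 → 2
  3-7 → C (borrow)
  1-1-1 → F (borrow)
  4-3-1 → 0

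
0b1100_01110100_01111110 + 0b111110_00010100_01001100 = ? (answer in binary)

0b10010101000100011001010

Add column by column in base 2, right to left:
  0+0 = 0
  1+0 = 1
  1+1 = 0 carry 1
  1+1+1 = 1 carry 1
  1+0+1 = 0 carry 1
  1+0+1 = 0 carry 1
  1+1+1 = 1 carry 1
  0+0+1 = 1
  0+0 = 0
  0+0 = 0
  1+1 = 0 carry 1
  0+0+1 = 1
  1+1 = 0 carry 1
  1+0+1 = 0 carry 1
  1+0+1 = 0 carry 1
  0+0+1 = 1
  0+0 = 0
  0+1 = 1
  1+1 = 0 carry 1
  1+1+1 = 1 carry 1
  0+1+1 = 0 carry 1
  0+1+1 = 0 carry 1
  final carry 1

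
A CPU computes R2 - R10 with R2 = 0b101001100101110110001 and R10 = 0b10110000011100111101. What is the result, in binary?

0b10011100010001110100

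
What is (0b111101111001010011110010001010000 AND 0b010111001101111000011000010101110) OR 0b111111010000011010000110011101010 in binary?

0b111101111001010011110010001010000 AND 0b010111001101111000011000010101110 = 0b010101001001010000010000000000000.
Then OR with 0b111111010000011010000110011101010.

0b111111011001011010010110011101010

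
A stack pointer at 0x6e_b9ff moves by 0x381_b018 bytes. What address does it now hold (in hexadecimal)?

0x3f06a17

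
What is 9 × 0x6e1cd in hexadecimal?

0x3df035

Multiply each base-16 digit by 9, carrying:
  d×9 = 117 → write 5 carry 7
  c×9+7 = 115 → write 3 carry 7
  1×9+7 = 16 → write 0 carry 1
  e×9+1 = 127 → write f carry 7
  6×9+7 = 61 → write d carry 3
  remaining carry: 3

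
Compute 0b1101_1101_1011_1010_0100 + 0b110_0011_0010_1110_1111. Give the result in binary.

0b101000000111010010011

Add column by column in base 2, right to left:
  0+1 = 1
  0+1 = 1
  1+1 = 0 carry 1
  0+1+1 = 0 carry 1
  0+0+1 = 1
  1+1 = 0 carry 1
  0+1+1 = 0 carry 1
  1+1+1 = 1 carry 1
  1+0+1 = 0 carry 1
  1+1+1 = 1 carry 1
  0+0+1 = 1
  1+0 = 1
  1+1 = 0 carry 1
  0+1+1 = 0 carry 1
  1+0+1 = 0 carry 1
  1+0+1 = 0 carry 1
  1+0+1 = 0 carry 1
  0+1+1 = 0 carry 1
  1+1+1 = 1 carry 1
  1+0+1 = 0 carry 1
  final carry 1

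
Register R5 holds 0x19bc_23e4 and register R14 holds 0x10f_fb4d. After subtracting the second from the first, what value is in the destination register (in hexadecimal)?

0x18ac2897

Subtract column by column in base 16:
  4-d → 7 (borrow)
  e-4-1 → 9
  3-b → 8 (borrow)
  2-f-1 → 2 (borrow)
  c-f-1 → c (borrow)
  b-0-1 → a
  9-1 → 8
  1-0 → 1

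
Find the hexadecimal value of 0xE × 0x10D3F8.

Multiply each base-16 digit by 14, carrying:
  8×14 = 112 → write 0 carry 7
  F×14+7 = 217 → write 9 carry 13
  3×14+13 = 55 → write 7 carry 3
  D×14+3 = 185 → write 9 carry 11
  0×14+11 = 11 → write B
  1×14 = 14 → write E

0xEB9790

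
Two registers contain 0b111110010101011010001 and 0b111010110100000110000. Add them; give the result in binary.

0b1111001001001100000001

Add column by column in base 2, right to left:
  1+0 = 1
  0+0 = 0
  0+0 = 0
  0+0 = 0
  1+1 = 0 carry 1
  0+1+1 = 0 carry 1
  1+0+1 = 0 carry 1
  1+0+1 = 0 carry 1
  0+0+1 = 1
  1+0 = 1
  0+0 = 0
  1+1 = 0 carry 1
  0+0+1 = 1
  1+1 = 0 carry 1
  0+1+1 = 0 carry 1
  0+0+1 = 1
  1+1 = 0 carry 1
  1+0+1 = 0 carry 1
  1+1+1 = 1 carry 1
  1+1+1 = 1 carry 1
  1+1+1 = 1 carry 1
  final carry 1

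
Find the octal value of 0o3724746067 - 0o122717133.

0o3602026734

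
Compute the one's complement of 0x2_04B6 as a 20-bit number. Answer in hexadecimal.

Each hex digit d becomes F−d:
  2→D, 0→F, 4→B, B→4, 6→9

0xDFB49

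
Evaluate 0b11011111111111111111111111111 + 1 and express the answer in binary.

The trailing 26 digits are 1 (max in base 2), so adding 1 cascades: they roll to 0 and the next digit up increments.

0b11100000000000000000000000000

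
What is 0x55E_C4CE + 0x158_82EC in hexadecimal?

0x6B747BA

Add column by column in base 16, right to left:
  E+C = A carry 1
  C+E+1 = B carry 1
  4+2+1 = 7
  C+8 = 4 carry 1
  E+8+1 = 7 carry 1
  5+5+1 = B
  5+1 = 6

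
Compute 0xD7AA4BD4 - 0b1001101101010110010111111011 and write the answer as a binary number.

0b11001101111101001110010111011001

0xD7AA4BD4 = 0b11010111101010100100101111010100 in binary.
Subtract column by column in base 2:
  0-1 → 1 (borrow)
  0-1-1 → 0 (borrow)
  1-0-1 → 0
  0-1 → 1 (borrow)
  1-1-1 → 1 (borrow)
  0-1-1 → 0 (borrow)
  1-1-1 → 1 (borrow)
  1-1-1 → 1 (borrow)
  1-1-1 → 1 (borrow)
  1-0-1 → 0
  0-1 → 1 (borrow)
  1-0-1 → 0
  0-0 → 0
  0-1 → 1 (borrow)
  1-1-1 → 1 (borrow)
  0-0-1 → 1 (borrow)
  0-1-1 → 0 (borrow)
  1-0-1 → 0
  0-1 → 1 (borrow)
  1-0-1 → 0
  0-1 → 1 (borrow)
  1-1-1 → 1 (borrow)
  0-0-1 → 1 (borrow)
  1-1-1 → 1 (borrow)
  1-1-1 → 1 (borrow)
  1-0-1 → 0
  1-0 → 1
  0-1 → 1 (borrow)
  1-0-1 → 0
  0-0 → 0
  1-0 → 1
  1-0 → 1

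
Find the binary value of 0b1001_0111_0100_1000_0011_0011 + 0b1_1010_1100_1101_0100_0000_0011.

0b10010001000001110000110110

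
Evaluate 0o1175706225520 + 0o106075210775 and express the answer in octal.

Add column by column in base 8, right to left:
  0+5 = 5
  2+7 = 1 carry 1
  5+7+1 = 5 carry 1
  5+0+1 = 6
  2+1 = 3
  2+2 = 4
  6+5 = 3 carry 1
  0+7+1 = 0 carry 1
  7+0+1 = 0 carry 1
  5+6+1 = 4 carry 1
  7+0+1 = 0 carry 1
  1+1+1 = 3
  1+0 = 1

0o1304003436515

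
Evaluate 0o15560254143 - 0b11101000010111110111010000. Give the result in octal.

0o15207755223

0b11101000010111110111010000 = 0o350276720 in octal.
Subtract column by column in base 8:
  3-0 → 3
  4-2 → 2
  1-7 → 2 (borrow)
  4-6-1 → 5 (borrow)
  5-7-1 → 5 (borrow)
  2-2-1 → 7 (borrow)
  0-0-1 → 7 (borrow)
  6-5-1 → 0
  5-3 → 2
  5-0 → 5
  1-0 → 1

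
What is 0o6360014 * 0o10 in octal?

Multiply each base-8 digit by 8, carrying:
  4×8 = 32 → write 0 carry 4
  1×8+4 = 12 → write 4 carry 1
  0×8+1 = 1 → write 1
  0×8 = 0 → write 0
  6×8 = 48 → write 0 carry 6
  3×8+6 = 30 → write 6 carry 3
  6×8+3 = 51 → write 3 carry 6
  remaining carry: 6

0o63600140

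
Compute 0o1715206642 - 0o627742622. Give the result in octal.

0o1065244020

Subtract column by column in base 8:
  2-2 → 0
  4-2 → 2
  6-6 → 0
  6-2 → 4
  0-4 → 4 (borrow)
  2-7-1 → 2 (borrow)
  5-7-1 → 5 (borrow)
  1-2-1 → 6 (borrow)
  7-6-1 → 0
  1-0 → 1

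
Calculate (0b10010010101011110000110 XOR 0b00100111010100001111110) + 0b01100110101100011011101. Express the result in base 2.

0b100011100101100011010101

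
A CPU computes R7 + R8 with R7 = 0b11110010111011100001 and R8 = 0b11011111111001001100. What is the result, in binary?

0b111010010110100101101

Add column by column in base 2, right to left:
  1+0 = 1
  0+0 = 0
  0+1 = 1
  0+1 = 1
  0+0 = 0
  1+0 = 1
  1+1 = 0 carry 1
  1+0+1 = 0 carry 1
  0+0+1 = 1
  1+1 = 0 carry 1
  1+1+1 = 1 carry 1
  1+1+1 = 1 carry 1
  0+1+1 = 0 carry 1
  1+1+1 = 1 carry 1
  0+1+1 = 0 carry 1
  0+1+1 = 0 carry 1
  1+1+1 = 1 carry 1
  1+0+1 = 0 carry 1
  1+1+1 = 1 carry 1
  1+1+1 = 1 carry 1
  final carry 1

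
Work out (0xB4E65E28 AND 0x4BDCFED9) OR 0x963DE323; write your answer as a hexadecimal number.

0x96FDFF2B

0xB4E65E28 AND 0x4BDCFED9 = 0x00C45E08.
Then OR with 0x963DE323.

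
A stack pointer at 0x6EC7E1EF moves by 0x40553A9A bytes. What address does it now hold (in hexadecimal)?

0xAF1D1C89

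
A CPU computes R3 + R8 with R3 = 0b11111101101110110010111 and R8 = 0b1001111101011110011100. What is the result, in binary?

0b101001101011010100110011

Add column by column in base 2, right to left:
  1+0 = 1
  1+0 = 1
  1+1 = 0 carry 1
  0+1+1 = 0 carry 1
  1+1+1 = 1 carry 1
  0+0+1 = 1
  0+0 = 0
  1+1 = 0 carry 1
  1+1+1 = 1 carry 1
  0+1+1 = 0 carry 1
  1+1+1 = 1 carry 1
  1+0+1 = 0 carry 1
  1+1+1 = 1 carry 1
  0+0+1 = 1
  1+1 = 0 carry 1
  1+1+1 = 1 carry 1
  0+1+1 = 0 carry 1
  1+1+1 = 1 carry 1
  1+1+1 = 1 carry 1
  1+0+1 = 0 carry 1
  1+0+1 = 0 carry 1
  1+1+1 = 1 carry 1
  1+0+1 = 0 carry 1
  final carry 1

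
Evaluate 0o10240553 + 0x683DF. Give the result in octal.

0x683DF = 0o1501737 in octal.
Add column by column in base 8, right to left:
  3+7 = 2 carry 1
  5+3+1 = 1 carry 1
  5+7+1 = 5 carry 1
  0+1+1 = 2
  4+0 = 4
  2+5 = 7
  0+1 = 1
  1+0 = 1

0o11742512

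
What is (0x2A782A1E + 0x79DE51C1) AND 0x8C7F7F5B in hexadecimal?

Add column by column in base 16, right to left:
  E+1 = F
  1+C = D
  A+1 = B
  2+5 = 7
  8+E = 6 carry 1
  7+D+1 = 5 carry 1
  A+9+1 = 4 carry 1
  2+7+1 = A
Sum = 0xA4567BDF; now AND with 0x8C7F7F5B:
  A&8=8, 4&C=4, 5&7=5, 6&F=6, 7&7=7, B&F=B, D&5=5, F&B=B

0x84567B5B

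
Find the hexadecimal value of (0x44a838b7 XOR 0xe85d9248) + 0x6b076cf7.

First 0x44a838b7 XOR 0xe85d9248 = 0xacf5aaff.
Add column by column in base 16, right to left:
  f+7 = 6 carry 1
  f+f+1 = f carry 1
  a+c+1 = 7 carry 1
  a+6+1 = 1 carry 1
  5+7+1 = d
  f+0 = f
  c+b = 7 carry 1
  a+6+1 = 1 carry 1
  final carry 1

0x117fd17f6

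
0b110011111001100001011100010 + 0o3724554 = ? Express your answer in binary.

0o3724554 = 0b11111010100101101100 in binary.
Add column by column in base 2, right to left:
  0+0 = 0
  1+0 = 1
  0+1 = 1
  0+1 = 1
  0+0 = 0
  1+1 = 0 carry 1
  1+1+1 = 1 carry 1
  1+0+1 = 0 carry 1
  0+1+1 = 0 carry 1
  1+0+1 = 0 carry 1
  0+0+1 = 1
  0+1 = 1
  0+0 = 0
  0+1 = 1
  1+0 = 1
  1+1 = 0 carry 1
  0+1+1 = 0 carry 1
  0+1+1 = 0 carry 1
  1+1+1 = 1 carry 1
  1+1+1 = 1 carry 1
  1+0+1 = 0 carry 1
  1+0+1 = 0 carry 1
  1+0+1 = 0 carry 1
  0+0+1 = 1
  0+0 = 0
  1+0 = 1
  1+0 = 1

0b110100011000110110001001110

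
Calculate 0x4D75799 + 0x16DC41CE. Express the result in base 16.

Add column by column in base 16, right to left:
  9+E = 7 carry 1
  9+C+1 = 6 carry 1
  7+1+1 = 9
  5+4 = 9
  7+C = 3 carry 1
  D+D+1 = B carry 1
  4+6+1 = B
  0+1 = 1

0x1BB39967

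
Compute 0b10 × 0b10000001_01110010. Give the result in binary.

Multiply each base-2 digit by 2, carrying:
  0×2 = 0 → write 0
  1×2 = 2 → write 0 carry 1
  0×2+1 = 1 → write 1
  0×2 = 0 → write 0
  1×2 = 2 → write 0 carry 1
  1×2+1 = 3 → write 1 carry 1
  1×2+1 = 3 → write 1 carry 1
  0×2+1 = 1 → write 1
  1×2 = 2 → write 0 carry 1
  0×2+1 = 1 → write 1
  0×2 = 0 → write 0
  0×2 = 0 → write 0
  0×2 = 0 → write 0
  0×2 = 0 → write 0
  0×2 = 0 → write 0
  1×2 = 2 → write 0 carry 1
  remaining carry: 1

0b10000001011100100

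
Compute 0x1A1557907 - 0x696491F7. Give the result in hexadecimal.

Subtract column by column in base 16:
  7-7 → 0
  0-F → 1 (borrow)
  9-1-1 → 7
  7-9 → E (borrow)
  5-4-1 → 0
  5-6 → F (borrow)
  1-9-1 → 7 (borrow)
  A-6-1 → 3
  1-0 → 1

0x137F0E710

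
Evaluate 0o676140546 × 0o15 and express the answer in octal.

Multiply each base-8 digit by 13, carrying:
  6×13 = 78 → write 6 carry 9
  4×13+9 = 61 → write 5 carry 7
  5×13+7 = 72 → write 0 carry 9
  0×13+9 = 9 → write 1 carry 1
  4×13+1 = 53 → write 5 carry 6
  1×13+6 = 19 → write 3 carry 2
  6×13+2 = 80 → write 0 carry 10
  7×13+10 = 101 → write 5 carry 12
  6×13+12 = 90 → write 2 carry 11
  remaining carry: 13

0o13250351056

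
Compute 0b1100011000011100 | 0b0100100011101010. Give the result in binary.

0b1100111011111110

OR bit by bit (1 where either bit is 1):
  1100011000011100
| 0100100011101010
= 1100111011111110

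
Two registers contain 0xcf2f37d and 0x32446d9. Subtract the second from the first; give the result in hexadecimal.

0x9ceaca4

Subtract column by column in base 16:
  d-9 → 4
  7-d → a (borrow)
  3-6-1 → c (borrow)
  f-4-1 → a
  2-4 → e (borrow)
  f-2-1 → c
  c-3 → 9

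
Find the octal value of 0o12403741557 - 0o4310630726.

Subtract column by column in base 8:
  7-6 → 1
  5-2 → 3
  5-7 → 6 (borrow)
  1-0-1 → 0
  4-3 → 1
  7-6 → 1
  3-0 → 3
  0-1 → 7 (borrow)
  4-3-1 → 0
  2-4 → 6 (borrow)
  1-0-1 → 0

0o6073110631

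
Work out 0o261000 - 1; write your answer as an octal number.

0o260777

The trailing 3 digits are 0, so subtracting 1 borrows through: they become 7 and the next digit up decrements.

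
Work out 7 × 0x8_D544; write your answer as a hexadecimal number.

Multiply each base-16 digit by 7, carrying:
  4×7 = 28 → write C carry 1
  4×7+1 = 29 → write D carry 1
  5×7+1 = 36 → write 4 carry 2
  D×7+2 = 93 → write D carry 5
  8×7+5 = 61 → write D carry 3
  remaining carry: 3

0x3DD4DC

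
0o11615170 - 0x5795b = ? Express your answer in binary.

0o11615170 = 0b1001110001101001111000 in binary.
0x5795b = 0b1010111100101011011 in binary.
Subtract column by column in base 2:
  0-1 → 1 (borrow)
  0-1-1 → 0 (borrow)
  0-0-1 → 1 (borrow)
  1-1-1 → 1 (borrow)
  1-1-1 → 1 (borrow)
  1-0-1 → 0
  1-1 → 0
  0-0 → 0
  0-1 → 1 (borrow)
  1-0-1 → 0
  0-0 → 0
  1-1 → 0
  1-1 → 0
  0-1 → 1 (borrow)
  0-1-1 → 0 (borrow)
  0-0-1 → 1 (borrow)
  1-1-1 → 1 (borrow)
  1-0-1 → 0
  1-1 → 0
  0-0 → 0
  0-0 → 0
  1-0 → 1

0b1000011010000100011101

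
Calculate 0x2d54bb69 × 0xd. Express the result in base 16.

Multiply each base-16 digit by 13, carrying:
  9×13 = 117 → write 5 carry 7
  6×13+7 = 85 → write 5 carry 5
  b×13+5 = 148 → write 4 carry 9
  b×13+9 = 152 → write 8 carry 9
  4×13+9 = 61 → write d carry 3
  5×13+3 = 68 → write 4 carry 4
  d×13+4 = 173 → write d carry 10
  2×13+10 = 36 → write 4 carry 2
  remaining carry: 2

0x24d4d8455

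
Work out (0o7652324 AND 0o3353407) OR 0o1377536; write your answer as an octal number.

0o3377536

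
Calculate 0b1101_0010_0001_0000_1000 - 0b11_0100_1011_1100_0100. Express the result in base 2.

0b10011101010101000100

Subtract column by column in base 2:
  0-0 → 0
  0-0 → 0
  0-1 → 1 (borrow)
  1-0-1 → 0
  0-0 → 0
  0-0 → 0
  0-1 → 1 (borrow)
  0-1-1 → 0 (borrow)
  1-1-1 → 1 (borrow)
  0-1-1 → 0 (borrow)
  0-0-1 → 1 (borrow)
  0-1-1 → 0 (borrow)
  0-0-1 → 1 (borrow)
  1-0-1 → 0
  0-1 → 1 (borrow)
  0-0-1 → 1 (borrow)
  1-1-1 → 1 (borrow)
  0-1-1 → 0 (borrow)
  1-0-1 → 0
  1-0 → 1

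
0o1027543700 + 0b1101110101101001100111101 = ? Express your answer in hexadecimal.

0xA199AFD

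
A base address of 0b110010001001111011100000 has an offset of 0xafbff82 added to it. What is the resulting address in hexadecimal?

0xbc49e62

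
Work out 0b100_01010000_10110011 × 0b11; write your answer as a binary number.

Multiply each base-2 digit by 3, carrying:
  1×3 = 3 → write 1 carry 1
  1×3+1 = 4 → write 0 carry 2
  0×3+2 = 2 → write 0 carry 1
  0×3+1 = 1 → write 1
  1×3 = 3 → write 1 carry 1
  1×3+1 = 4 → write 0 carry 2
  0×3+2 = 2 → write 0 carry 1
  1×3+1 = 4 → write 0 carry 2
  0×3+2 = 2 → write 0 carry 1
  0×3+1 = 1 → write 1
  0×3 = 0 → write 0
  0×3 = 0 → write 0
  1×3 = 3 → write 1 carry 1
  0×3+1 = 1 → write 1
  1×3 = 3 → write 1 carry 1
  0×3+1 = 1 → write 1
  0×3 = 0 → write 0
  0×3 = 0 → write 0
  1×3 = 3 → write 1 carry 1
  remaining carry: 1

0b11001111001000011001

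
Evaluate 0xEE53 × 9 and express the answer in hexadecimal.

Multiply each base-16 digit by 9, carrying:
  3×9 = 27 → write B carry 1
  5×9+1 = 46 → write E carry 2
  E×9+2 = 128 → write 0 carry 8
  E×9+8 = 134 → write 6 carry 8
  remaining carry: 8

0x860EB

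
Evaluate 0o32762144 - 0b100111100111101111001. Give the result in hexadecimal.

0o32762144 = 0x6BE464 in hexadecimal.
0b100111100111101111001 = 0x13CF79 in hexadecimal.
Subtract column by column in base 16:
  4-9 → B (borrow)
  6-7-1 → E (borrow)
  4-F-1 → 4 (borrow)
  E-C-1 → 1
  B-3 → 8
  6-1 → 5

0x5814EB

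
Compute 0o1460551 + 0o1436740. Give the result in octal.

Add column by column in base 8, right to left:
  1+0 = 1
  5+4 = 1 carry 1
  5+7+1 = 5 carry 1
  0+6+1 = 7
  6+3 = 1 carry 1
  4+4+1 = 1 carry 1
  1+1+1 = 3

0o3117511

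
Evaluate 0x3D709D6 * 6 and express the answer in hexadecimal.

0x170A3B04

Multiply each base-16 digit by 6, carrying:
  6×6 = 36 → write 4 carry 2
  D×6+2 = 80 → write 0 carry 5
  9×6+5 = 59 → write B carry 3
  0×6+3 = 3 → write 3
  7×6 = 42 → write A carry 2
  D×6+2 = 80 → write 0 carry 5
  3×6+5 = 23 → write 7 carry 1
  remaining carry: 1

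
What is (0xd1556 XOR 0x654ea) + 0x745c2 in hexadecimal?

0x12877e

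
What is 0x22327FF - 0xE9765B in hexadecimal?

Subtract column by column in base 16:
  F-B → 4
  F-5 → A
  7-6 → 1
  2-7 → B (borrow)
  3-9-1 → 9 (borrow)
  2-E-1 → 3 (borrow)
  2-0-1 → 1

0x139B1A4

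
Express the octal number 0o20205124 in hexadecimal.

0x410a54

Each octal digit is 3 bits: 2=010 0=000 2=010 0=000 5=101 1=001 2=010 4=100.
Group the bits into nibbles: 0100 0001 0000 1010 0101 0100 → 410a54.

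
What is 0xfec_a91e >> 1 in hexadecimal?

0x7f6548f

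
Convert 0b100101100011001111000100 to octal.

0o45431704

Group the bits in threes: 100 101 100 011 001 111 000 100 → 45431704.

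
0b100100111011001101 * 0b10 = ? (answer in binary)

0b1001001110110011010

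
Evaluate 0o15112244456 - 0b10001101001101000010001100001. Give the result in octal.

0o12740542315

0b10001101001101000010001100001 = 0o2151502141 in octal.
Subtract column by column in base 8:
  6-1 → 5
  5-4 → 1
  4-1 → 3
  4-2 → 2
  4-0 → 4
  2-5 → 5 (borrow)
  2-1-1 → 0
  1-5 → 4 (borrow)
  1-1-1 → 7 (borrow)
  5-2-1 → 2
  1-0 → 1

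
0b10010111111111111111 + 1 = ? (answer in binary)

0b10011000000000000000

The trailing 15 digits are 1 (max in base 2), so adding 1 cascades: they roll to 0 and the next digit up increments.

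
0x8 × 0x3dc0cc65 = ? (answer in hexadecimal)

Multiply each base-16 digit by 8, carrying:
  5×8 = 40 → write 8 carry 2
  6×8+2 = 50 → write 2 carry 3
  c×8+3 = 99 → write 3 carry 6
  c×8+6 = 102 → write 6 carry 6
  0×8+6 = 6 → write 6
  c×8 = 96 → write 0 carry 6
  d×8+6 = 110 → write e carry 6
  3×8+6 = 30 → write e carry 1
  remaining carry: 1

0x1ee066328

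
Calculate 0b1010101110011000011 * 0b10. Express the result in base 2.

Multiply each base-2 digit by 2, carrying:
  1×2 = 2 → write 0 carry 1
  1×2+1 = 3 → write 1 carry 1
  0×2+1 = 1 → write 1
  0×2 = 0 → write 0
  0×2 = 0 → write 0
  0×2 = 0 → write 0
  1×2 = 2 → write 0 carry 1
  1×2+1 = 3 → write 1 carry 1
  0×2+1 = 1 → write 1
  0×2 = 0 → write 0
  1×2 = 2 → write 0 carry 1
  1×2+1 = 3 → write 1 carry 1
  1×2+1 = 3 → write 1 carry 1
  0×2+1 = 1 → write 1
  1×2 = 2 → write 0 carry 1
  0×2+1 = 1 → write 1
  1×2 = 2 → write 0 carry 1
  0×2+1 = 1 → write 1
  1×2 = 2 → write 0 carry 1
  remaining carry: 1

0b10101011100110000110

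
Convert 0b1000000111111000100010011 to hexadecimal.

Group the bits into nibbles: 0001 0000 0011 1111 0001 0001 0011 → 103F113.

0x103F113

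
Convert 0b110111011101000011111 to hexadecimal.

0x1BBA1F

Group the bits into nibbles: 0001 1011 1011 1010 0001 1111 → 1BBA1F.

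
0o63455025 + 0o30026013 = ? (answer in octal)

Add column by column in base 8, right to left:
  5+3 = 0 carry 1
  2+1+1 = 4
  0+0 = 0
  5+6 = 3 carry 1
  5+2+1 = 0 carry 1
  4+0+1 = 5
  3+0 = 3
  6+3 = 1 carry 1
  final carry 1

0o113503040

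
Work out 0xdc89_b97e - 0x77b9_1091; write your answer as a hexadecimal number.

Subtract column by column in base 16:
  e-1 → d
  7-9 → e (borrow)
  9-0-1 → 8
  b-1 → a
  9-9 → 0
  8-b → d (borrow)
  c-7-1 → 4
  d-7 → 6

0x64d0a8ed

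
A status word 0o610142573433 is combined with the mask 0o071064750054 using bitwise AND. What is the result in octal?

0o010040550010

AND each oct digit independently (no carries):
  6&0=0, 1&7=1, 0&1=0, 1&0=0, 4&6=4, 2&4=0, 5&7=5, 7&5=5, 3&0=0, 4&0=0, 3&5=1, 3&4=0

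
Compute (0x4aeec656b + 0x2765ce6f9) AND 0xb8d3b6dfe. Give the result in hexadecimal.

Add column by column in base 16, right to left:
  b+9 = 4 carry 1
  6+f+1 = 6 carry 1
  5+6+1 = c
  6+e = 4 carry 1
  c+c+1 = 9 carry 1
  e+5+1 = 4 carry 1
  e+6+1 = 5 carry 1
  a+7+1 = 2 carry 1
  4+2+1 = 7
Sum = 0x725494c64; now AND with 0xb8d3b6dfe:
  7&b=3, 2&8=0, 5&d=5, 4&3=0, 9&b=9, 4&6=4, c&d=c, 6&f=6, 4&e=4

0x305094c64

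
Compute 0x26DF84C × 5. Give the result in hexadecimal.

0xC25D97C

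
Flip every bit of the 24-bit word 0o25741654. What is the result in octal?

0o52036123

Each oct digit d becomes 7−d:
  2→5, 5→2, 7→0, 4→3, 1→6, 6→1, 5→2, 4→3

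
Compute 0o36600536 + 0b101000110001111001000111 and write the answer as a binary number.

0o36600536 = 0b11110110000000101011110 in binary.
Add column by column in base 2, right to left:
  0+1 = 1
  1+1 = 0 carry 1
  1+1+1 = 1 carry 1
  1+0+1 = 0 carry 1
  1+0+1 = 0 carry 1
  0+0+1 = 1
  1+1 = 0 carry 1
  0+0+1 = 1
  1+0 = 1
  0+1 = 1
  0+1 = 1
  0+1 = 1
  0+1 = 1
  0+0 = 0
  0+0 = 0
  0+0 = 0
  1+1 = 0 carry 1
  1+1+1 = 1 carry 1
  0+0+1 = 1
  1+0 = 1
  1+0 = 1
  1+1 = 0 carry 1
  1+0+1 = 0 carry 1
  0+1+1 = 0 carry 1
  final carry 1

0b1000111100001111110100101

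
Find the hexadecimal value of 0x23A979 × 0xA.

Multiply each base-16 digit by 10, carrying:
  9×10 = 90 → write A carry 5
  7×10+5 = 75 → write B carry 4
  9×10+4 = 94 → write E carry 5
  A×10+5 = 105 → write 9 carry 6
  3×10+6 = 36 → write 4 carry 2
  2×10+2 = 22 → write 6 carry 1
  remaining carry: 1

0x1649EBA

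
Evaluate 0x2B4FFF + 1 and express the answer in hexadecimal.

The trailing 3 digits are F (max in base 16), so adding 1 cascades: they roll to 0 and the next digit up increments.

0x2B5000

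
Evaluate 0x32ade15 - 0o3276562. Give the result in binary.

0x32ade15 = 0b11001010101101111000010101 in binary.
0o3276562 = 0b11010111110101110010 in binary.
Subtract column by column in base 2:
  1-0 → 1
  0-1 → 1 (borrow)
  1-0-1 → 0
  0-0 → 0
  1-1 → 0
  0-1 → 1 (borrow)
  0-1-1 → 0 (borrow)
  0-0-1 → 1 (borrow)
  0-1-1 → 0 (borrow)
  1-0-1 → 0
  1-1 → 0
  1-1 → 0
  1-1 → 0
  0-1 → 1 (borrow)
  1-1-1 → 1 (borrow)
  1-0-1 → 0
  0-1 → 1 (borrow)
  1-0-1 → 0
  0-1 → 1 (borrow)
  1-1-1 → 1 (borrow)
  0-0-1 → 1 (borrow)
  1-0-1 → 0
  0-0 → 0
  0-0 → 0
  1-0 → 1
  1-0 → 1

0b11000111010110000010100011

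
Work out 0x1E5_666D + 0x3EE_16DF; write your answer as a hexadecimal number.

0x5D37D4C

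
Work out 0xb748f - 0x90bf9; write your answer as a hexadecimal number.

Subtract column by column in base 16:
  f-9 → 6
  8-f → 9 (borrow)
  4-b-1 → 8 (borrow)
  7-0-1 → 6
  b-9 → 2

0x26896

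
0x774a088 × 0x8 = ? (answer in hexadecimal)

0x3ba50440

Multiply each base-16 digit by 8, carrying:
  8×8 = 64 → write 0 carry 4
  8×8+4 = 68 → write 4 carry 4
  0×8+4 = 4 → write 4
  a×8 = 80 → write 0 carry 5
  4×8+5 = 37 → write 5 carry 2
  7×8+2 = 58 → write a carry 3
  7×8+3 = 59 → write b carry 3
  remaining carry: 3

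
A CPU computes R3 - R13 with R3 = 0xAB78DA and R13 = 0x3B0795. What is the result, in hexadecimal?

0x707145

Subtract column by column in base 16:
  A-5 → 5
  D-9 → 4
  8-7 → 1
  7-0 → 7
  B-B → 0
  A-3 → 7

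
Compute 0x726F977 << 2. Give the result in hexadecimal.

0x1C9BE5DC

2 bits is not a whole number of base-16 digits; in binary: 111001001101111100101110111 << 2 = 11100100110111110010111011100.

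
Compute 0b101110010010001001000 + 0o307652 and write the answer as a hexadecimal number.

0b101110010010001001000 = 0x172448 in hexadecimal.
0o307652 = 0x18FAA in hexadecimal.
Add column by column in base 16, right to left:
  8+A = 2 carry 1
  4+A+1 = F
  4+F = 3 carry 1
  2+8+1 = B
  7+1 = 8
  1+0 = 1

0x18B3F2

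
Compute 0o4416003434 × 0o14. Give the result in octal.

Multiply each base-8 digit by 12, carrying:
  4×12 = 48 → write 0 carry 6
  3×12+6 = 42 → write 2 carry 5
  4×12+5 = 53 → write 5 carry 6
  3×12+6 = 42 → write 2 carry 5
  0×12+5 = 5 → write 5
  0×12 = 0 → write 0
  6×12 = 72 → write 0 carry 9
  1×12+9 = 21 → write 5 carry 2
  4×12+2 = 50 → write 2 carry 6
  4×12+6 = 54 → write 6 carry 6
  remaining carry: 6

0o66250052520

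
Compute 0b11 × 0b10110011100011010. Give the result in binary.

0b1000011010101001110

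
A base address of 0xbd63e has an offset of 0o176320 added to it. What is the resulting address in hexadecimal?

0o176320 = 0xfcd0 in hexadecimal.
Add column by column in base 16, right to left:
  e+0 = e
  3+d = 0 carry 1
  6+c+1 = 3 carry 1
  d+f+1 = d carry 1
  b+0+1 = c

0xcd30e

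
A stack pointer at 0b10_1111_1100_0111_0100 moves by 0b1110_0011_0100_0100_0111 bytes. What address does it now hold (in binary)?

Add column by column in base 2, right to left:
  0+1 = 1
  0+1 = 1
  1+1 = 0 carry 1
  0+0+1 = 1
  1+0 = 1
  1+0 = 1
  1+1 = 0 carry 1
  0+0+1 = 1
  0+0 = 0
  0+0 = 0
  1+1 = 0 carry 1
  1+0+1 = 0 carry 1
  1+1+1 = 1 carry 1
  1+1+1 = 1 carry 1
  1+0+1 = 0 carry 1
  1+0+1 = 0 carry 1
  0+0+1 = 1
  1+1 = 0 carry 1
  0+1+1 = 0 carry 1
  0+1+1 = 0 carry 1
  final carry 1

0b100010011000010111011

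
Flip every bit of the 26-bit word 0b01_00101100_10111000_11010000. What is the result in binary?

0b10110100110100011100101111

Invert each bit: 01001011001011100011010000 → 10110100110100011100101111.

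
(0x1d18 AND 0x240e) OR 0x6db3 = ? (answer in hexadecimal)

0x1d18 AND 0x240e = 0x0408.
Then OR with 0x6db3.

0x6dbb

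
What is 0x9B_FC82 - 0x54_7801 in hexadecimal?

Subtract column by column in base 16:
  2-1 → 1
  8-0 → 8
  C-8 → 4
  F-7 → 8
  B-4 → 7
  9-5 → 4

0x478481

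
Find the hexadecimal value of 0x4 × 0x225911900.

0x896446400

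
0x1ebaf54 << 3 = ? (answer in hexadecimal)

0xf5d7aa0

3 bits is not a whole number of base-16 digits; in binary: 1111010111010111101010100 << 3 = 1111010111010111101010100000.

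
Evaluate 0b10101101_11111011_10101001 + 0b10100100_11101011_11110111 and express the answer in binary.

Add column by column in base 2, right to left:
  1+1 = 0 carry 1
  0+1+1 = 0 carry 1
  0+1+1 = 0 carry 1
  1+0+1 = 0 carry 1
  0+1+1 = 0 carry 1
  1+1+1 = 1 carry 1
  0+1+1 = 0 carry 1
  1+1+1 = 1 carry 1
  1+1+1 = 1 carry 1
  1+1+1 = 1 carry 1
  0+0+1 = 1
  1+1 = 0 carry 1
  1+0+1 = 0 carry 1
  1+1+1 = 1 carry 1
  1+1+1 = 1 carry 1
  1+1+1 = 1 carry 1
  1+0+1 = 0 carry 1
  0+0+1 = 1
  1+1 = 0 carry 1
  1+0+1 = 0 carry 1
  0+0+1 = 1
  1+1 = 0 carry 1
  0+0+1 = 1
  1+1 = 0 carry 1
  final carry 1

0b1010100101110011110100000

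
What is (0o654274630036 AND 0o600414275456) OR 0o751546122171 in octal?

0o654274630036 AND 0o600414275456 = 0o600014230016.
Then OR with 0o751546122171.

0o751556332177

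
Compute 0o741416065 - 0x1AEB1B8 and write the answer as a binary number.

0o741416065 = 0b111100001100001110000110101 in binary.
0x1AEB1B8 = 0b1101011101011000110111000 in binary.
Subtract column by column in base 2:
  1-0 → 1
  0-0 → 0
  1-0 → 1
  0-1 → 1 (borrow)
  1-1-1 → 1 (borrow)
  1-1-1 → 1 (borrow)
  0-0-1 → 1 (borrow)
  0-1-1 → 0 (borrow)
  0-1-1 → 0 (borrow)
  0-0-1 → 1 (borrow)
  1-0-1 → 0
  1-0 → 1
  1-1 → 0
  0-1 → 1 (borrow)
  0-0-1 → 1 (borrow)
  0-1-1 → 0 (borrow)
  0-0-1 → 1 (borrow)
  1-1-1 → 1 (borrow)
  1-1-1 → 1 (borrow)
  0-1-1 → 0 (borrow)
  0-0-1 → 1 (borrow)
  0-1-1 → 0 (borrow)
  0-0-1 → 1 (borrow)
  1-1-1 → 1 (borrow)
  1-1-1 → 1 (borrow)
  1-0-1 → 0
  1-0 → 1

0b101110101110110101001111101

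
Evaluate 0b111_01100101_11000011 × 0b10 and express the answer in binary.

Multiply each base-2 digit by 2, carrying:
  1×2 = 2 → write 0 carry 1
  1×2+1 = 3 → write 1 carry 1
  0×2+1 = 1 → write 1
  0×2 = 0 → write 0
  0×2 = 0 → write 0
  0×2 = 0 → write 0
  1×2 = 2 → write 0 carry 1
  1×2+1 = 3 → write 1 carry 1
  1×2+1 = 3 → write 1 carry 1
  0×2+1 = 1 → write 1
  1×2 = 2 → write 0 carry 1
  0×2+1 = 1 → write 1
  0×2 = 0 → write 0
  1×2 = 2 → write 0 carry 1
  1×2+1 = 3 → write 1 carry 1
  0×2+1 = 1 → write 1
  1×2 = 2 → write 0 carry 1
  1×2+1 = 3 → write 1 carry 1
  1×2+1 = 3 → write 1 carry 1
  remaining carry: 1

0b11101100101110000110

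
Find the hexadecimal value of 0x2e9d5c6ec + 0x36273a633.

Add column by column in base 16, right to left:
  c+3 = f
  e+3 = 1 carry 1
  6+6+1 = d
  c+a = 6 carry 1
  5+3+1 = 9
  d+7 = 4 carry 1
  9+2+1 = c
  e+6 = 4 carry 1
  2+3+1 = 6

0x64c496d1f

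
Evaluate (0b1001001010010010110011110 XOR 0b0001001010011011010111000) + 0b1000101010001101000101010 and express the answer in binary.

First 0b1001001010010010110011110 XOR 0b0001001010011011010111000 = 0b1000000000001001100100110.
Add column by column in base 2, right to left:
  0+0 = 0
  1+1 = 0 carry 1
  1+0+1 = 0 carry 1
  0+1+1 = 0 carry 1
  0+0+1 = 1
  1+1 = 0 carry 1
  0+0+1 = 1
  0+0 = 0
  1+0 = 1
  1+1 = 0 carry 1
  0+0+1 = 1
  0+1 = 1
  1+1 = 0 carry 1
  0+0+1 = 1
  0+0 = 0
  0+0 = 0
  0+1 = 1
  0+0 = 0
  0+1 = 1
  0+0 = 0
  0+1 = 1
  0+0 = 0
  0+0 = 0
  0+0 = 0
  1+1 = 0 carry 1
  final carry 1

0b10000101010010110101010000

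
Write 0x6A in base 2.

0b1101010

Expand each hex digit to 4 bits: 6=0110 A=1010.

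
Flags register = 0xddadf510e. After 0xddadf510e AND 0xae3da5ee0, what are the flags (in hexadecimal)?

0x8c2da5000

AND each hex digit independently (no carries):
  d&a=8, d&e=c, a&3=2, d&d=d, f&a=a, 5&5=5, 1&e=0, 0&e=0, e&0=0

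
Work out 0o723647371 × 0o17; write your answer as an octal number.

0o15551320227

Multiply each base-8 digit by 15, carrying:
  1×15 = 15 → write 7 carry 1
  7×15+1 = 106 → write 2 carry 13
  3×15+13 = 58 → write 2 carry 7
  7×15+7 = 112 → write 0 carry 14
  4×15+14 = 74 → write 2 carry 9
  6×15+9 = 99 → write 3 carry 12
  3×15+12 = 57 → write 1 carry 7
  2×15+7 = 37 → write 5 carry 4
  7×15+4 = 109 → write 5 carry 13
  remaining carry: 15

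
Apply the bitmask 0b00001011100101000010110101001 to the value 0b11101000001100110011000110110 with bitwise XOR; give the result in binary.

0b11100011101001110001110011111

XOR bit by bit (1 where the bits differ):
  11101000001100110011000110110
^ 00001011100101000010110101001
= 11100011101001110001110011111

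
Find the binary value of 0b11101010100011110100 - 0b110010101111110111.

0b10110111110011111101

Subtract column by column in base 2:
  0-1 → 1 (borrow)
  0-1-1 → 0 (borrow)
  1-1-1 → 1 (borrow)
  0-0-1 → 1 (borrow)
  1-1-1 → 1 (borrow)
  1-1-1 → 1 (borrow)
  1-1-1 → 1 (borrow)
  1-1-1 → 1 (borrow)
  0-1-1 → 0 (borrow)
  0-1-1 → 0 (borrow)
  0-0-1 → 1 (borrow)
  1-1-1 → 1 (borrow)
  0-0-1 → 1 (borrow)
  1-1-1 → 1 (borrow)
  0-0-1 → 1 (borrow)
  1-0-1 → 0
  0-1 → 1 (borrow)
  1-1-1 → 1 (borrow)
  1-0-1 → 0
  1-0 → 1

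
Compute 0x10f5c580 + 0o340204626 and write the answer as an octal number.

0o2435547426

0x10f5c580 = 0o2075342600 in octal.
Add column by column in base 8, right to left:
  0+6 = 6
  0+2 = 2
  6+6 = 4 carry 1
  2+4+1 = 7
  4+0 = 4
  3+2 = 5
  5+0 = 5
  7+4 = 3 carry 1
  0+3+1 = 4
  2+0 = 2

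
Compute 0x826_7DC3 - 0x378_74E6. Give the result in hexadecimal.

Subtract column by column in base 16:
  3-6 → D (borrow)
  C-E-1 → D (borrow)
  D-4-1 → 8
  7-7 → 0
  6-8 → E (borrow)
  2-7-1 → A (borrow)
  8-3-1 → 4

0x4AE08DD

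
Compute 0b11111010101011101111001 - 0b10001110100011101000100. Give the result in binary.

0b1101100001000000110101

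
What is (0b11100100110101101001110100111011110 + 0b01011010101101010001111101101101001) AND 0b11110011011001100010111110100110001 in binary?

0b110011000000100010110010100000001

Add column by column in base 2, right to left:
  0+1 = 1
  1+0 = 1
  1+0 = 1
  1+1 = 0 carry 1
  1+0+1 = 0 carry 1
  0+1+1 = 0 carry 1
  1+1+1 = 1 carry 1
  1+0+1 = 0 carry 1
  1+1+1 = 1 carry 1
  0+1+1 = 0 carry 1
  0+0+1 = 1
  1+1 = 0 carry 1
  0+1+1 = 0 carry 1
  1+1+1 = 1 carry 1
  1+1+1 = 1 carry 1
  1+1+1 = 1 carry 1
  0+0+1 = 1
  0+0 = 0
  1+0 = 1
  0+1 = 1
  1+0 = 1
  1+1 = 0 carry 1
  0+0+1 = 1
  1+1 = 0 carry 1
  0+1+1 = 0 carry 1
  1+0+1 = 0 carry 1
  1+1+1 = 1 carry 1
  0+0+1 = 1
  0+1 = 1
  1+0 = 1
  0+1 = 1
  0+1 = 1
  1+0 = 1
  1+1 = 0 carry 1
  1+0+1 = 0 carry 1
  final carry 1
Sum = 0b100111111100010111011110010101000111; now AND with 0b11110011011001100010111110100110001:
  100111111100010111011110010101000111
& 011110011011001100010111110100110001
= 000110011000000100010110010100000001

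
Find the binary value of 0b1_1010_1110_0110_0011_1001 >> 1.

0b11010111001100011100

Right shift by 1: drop the 1 least-significant bit.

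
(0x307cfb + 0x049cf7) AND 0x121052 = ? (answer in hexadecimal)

Add column by column in base 16, right to left:
  b+7 = 2 carry 1
  f+f+1 = f carry 1
  c+c+1 = 9 carry 1
  7+9+1 = 1 carry 1
  0+4+1 = 5
  3+0 = 3
Sum = 0x3519f2; now AND with 0x121052:
  3&1=1, 5&2=0, 1&1=1, 9&0=0, f&5=5, 2&2=2

0x101052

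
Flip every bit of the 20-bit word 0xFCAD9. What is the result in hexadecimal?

0x03526

Each hex digit d becomes F−d:
  F→0, C→3, A→5, D→2, 9→6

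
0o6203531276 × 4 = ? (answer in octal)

0o31016545370

Multiply each base-8 digit by 4, carrying:
  6×4 = 24 → write 0 carry 3
  7×4+3 = 31 → write 7 carry 3
  2×4+3 = 11 → write 3 carry 1
  1×4+1 = 5 → write 5
  3×4 = 12 → write 4 carry 1
  5×4+1 = 21 → write 5 carry 2
  3×4+2 = 14 → write 6 carry 1
  0×4+1 = 1 → write 1
  2×4 = 8 → write 0 carry 1
  6×4+1 = 25 → write 1 carry 3
  remaining carry: 3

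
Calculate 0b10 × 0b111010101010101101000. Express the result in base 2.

0b1110101010101011010000

Multiply each base-2 digit by 2, carrying:
  0×2 = 0 → write 0
  0×2 = 0 → write 0
  0×2 = 0 → write 0
  1×2 = 2 → write 0 carry 1
  0×2+1 = 1 → write 1
  1×2 = 2 → write 0 carry 1
  1×2+1 = 3 → write 1 carry 1
  0×2+1 = 1 → write 1
  1×2 = 2 → write 0 carry 1
  0×2+1 = 1 → write 1
  1×2 = 2 → write 0 carry 1
  0×2+1 = 1 → write 1
  1×2 = 2 → write 0 carry 1
  0×2+1 = 1 → write 1
  1×2 = 2 → write 0 carry 1
  0×2+1 = 1 → write 1
  1×2 = 2 → write 0 carry 1
  0×2+1 = 1 → write 1
  1×2 = 2 → write 0 carry 1
  1×2+1 = 3 → write 1 carry 1
  1×2+1 = 3 → write 1 carry 1
  remaining carry: 1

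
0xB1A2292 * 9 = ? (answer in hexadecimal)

0x63EB3722

Multiply each base-16 digit by 9, carrying:
  2×9 = 18 → write 2 carry 1
  9×9+1 = 82 → write 2 carry 5
  2×9+5 = 23 → write 7 carry 1
  2×9+1 = 19 → write 3 carry 1
  A×9+1 = 91 → write B carry 5
  1×9+5 = 14 → write E
  B×9 = 99 → write 3 carry 6
  remaining carry: 6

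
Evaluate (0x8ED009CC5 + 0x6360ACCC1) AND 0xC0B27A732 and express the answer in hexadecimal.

0xC03032102

Add column by column in base 16, right to left:
  5+1 = 6
  C+C = 8 carry 1
  C+C+1 = 9 carry 1
  9+C+1 = 6 carry 1
  0+A+1 = B
  0+0 = 0
  D+6 = 3 carry 1
  E+3+1 = 2 carry 1
  8+6+1 = F
Sum = 0xF230B6986; now AND with 0xC0B27A732:
  F&C=C, 2&0=0, 3&B=3, 0&2=0, B&7=3, 6&A=2, 9&7=1, 8&3=0, 6&2=2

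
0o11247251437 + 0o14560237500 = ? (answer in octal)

Add column by column in base 8, right to left:
  7+0 = 7
  3+0 = 3
  4+5 = 1 carry 1
  1+7+1 = 1 carry 1
  5+3+1 = 1 carry 1
  2+2+1 = 5
  7+0 = 7
  4+6 = 2 carry 1
  2+5+1 = 0 carry 1
  1+4+1 = 6
  1+1 = 2

0o26027511137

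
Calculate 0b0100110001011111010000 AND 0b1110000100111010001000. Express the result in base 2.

0b0100000000011010000000

AND bit by bit (1 only where both bits are 1):
  0100110001011111010000
& 1110000100111010001000
= 0100000000011010000000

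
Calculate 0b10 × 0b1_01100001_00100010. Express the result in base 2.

0b101100001001000100

Multiply each base-2 digit by 2, carrying:
  0×2 = 0 → write 0
  1×2 = 2 → write 0 carry 1
  0×2+1 = 1 → write 1
  0×2 = 0 → write 0
  0×2 = 0 → write 0
  1×2 = 2 → write 0 carry 1
  0×2+1 = 1 → write 1
  0×2 = 0 → write 0
  1×2 = 2 → write 0 carry 1
  0×2+1 = 1 → write 1
  0×2 = 0 → write 0
  0×2 = 0 → write 0
  0×2 = 0 → write 0
  1×2 = 2 → write 0 carry 1
  1×2+1 = 3 → write 1 carry 1
  0×2+1 = 1 → write 1
  1×2 = 2 → write 0 carry 1
  remaining carry: 1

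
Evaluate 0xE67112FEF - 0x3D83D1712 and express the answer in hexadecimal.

Subtract column by column in base 16:
  F-2 → D
  E-1 → D
  F-7 → 8
  2-1 → 1
  1-D → 4 (borrow)
  1-3-1 → D (borrow)
  7-8-1 → E (borrow)
  6-D-1 → 8 (borrow)
  E-3-1 → A

0xA8ED418DD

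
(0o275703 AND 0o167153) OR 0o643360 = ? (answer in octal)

0o275703 AND 0o167153 = 0o065103.
Then OR with 0o643360.

0o667363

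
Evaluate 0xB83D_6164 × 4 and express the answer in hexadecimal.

0x2E0F58590

Multiply each base-16 digit by 4, carrying:
  4×4 = 16 → write 0 carry 1
  6×4+1 = 25 → write 9 carry 1
  1×4+1 = 5 → write 5
  6×4 = 24 → write 8 carry 1
  D×4+1 = 53 → write 5 carry 3
  3×4+3 = 15 → write F
  8×4 = 32 → write 0 carry 2
  B×4+2 = 46 → write E carry 2
  remaining carry: 2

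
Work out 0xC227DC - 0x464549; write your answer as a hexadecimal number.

Subtract column by column in base 16:
  C-9 → 3
  D-4 → 9
  7-5 → 2
  2-4 → E (borrow)
  2-6-1 → B (borrow)
  C-4-1 → 7

0x7BE293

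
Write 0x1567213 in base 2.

Expand each hex digit to 4 bits: 1=0001 5=0101 6=0110 7=0111 2=0010 1=0001 3=0011.

0b1010101100111001000010011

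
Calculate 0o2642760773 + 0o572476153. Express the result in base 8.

Add column by column in base 8, right to left:
  3+3 = 6
  7+5 = 4 carry 1
  7+1+1 = 1 carry 1
  0+6+1 = 7
  6+7 = 5 carry 1
  7+4+1 = 4 carry 1
  2+2+1 = 5
  4+7 = 3 carry 1
  6+5+1 = 4 carry 1
  2+0+1 = 3

0o3435457146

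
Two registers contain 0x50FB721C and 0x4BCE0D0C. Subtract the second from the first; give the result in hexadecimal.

Subtract column by column in base 16:
  C-C → 0
  1-0 → 1
  2-D → 5 (borrow)
  7-0-1 → 6
  B-E → D (borrow)
  F-C-1 → 2
  0-B → 5 (borrow)
  5-4-1 → 0

0x52D6510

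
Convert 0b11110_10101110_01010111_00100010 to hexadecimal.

0x1EAE5722

Group the bits into nibbles: 0001 1110 1010 1110 0101 0111 0010 0010 → 1EAE5722.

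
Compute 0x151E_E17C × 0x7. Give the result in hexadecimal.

Multiply each base-16 digit by 7, carrying:
  C×7 = 84 → write 4 carry 5
  7×7+5 = 54 → write 6 carry 3
  1×7+3 = 10 → write A
  E×7 = 98 → write 2 carry 6
  E×7+6 = 104 → write 8 carry 6
  1×7+6 = 13 → write D
  5×7 = 35 → write 3 carry 2
  1×7+2 = 9 → write 9

0x93D82A64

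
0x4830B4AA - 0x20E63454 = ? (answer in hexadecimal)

0x274A8056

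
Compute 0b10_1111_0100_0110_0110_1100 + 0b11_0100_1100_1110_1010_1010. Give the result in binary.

0b11001000001010100010110

Add column by column in base 2, right to left:
  0+0 = 0
  0+1 = 1
  1+0 = 1
  1+1 = 0 carry 1
  0+0+1 = 1
  1+1 = 0 carry 1
  1+0+1 = 0 carry 1
  0+1+1 = 0 carry 1
  0+0+1 = 1
  1+1 = 0 carry 1
  1+1+1 = 1 carry 1
  0+1+1 = 0 carry 1
  0+0+1 = 1
  0+0 = 0
  1+1 = 0 carry 1
  0+1+1 = 0 carry 1
  1+0+1 = 0 carry 1
  1+0+1 = 0 carry 1
  1+1+1 = 1 carry 1
  1+0+1 = 0 carry 1
  0+1+1 = 0 carry 1
  1+1+1 = 1 carry 1
  final carry 1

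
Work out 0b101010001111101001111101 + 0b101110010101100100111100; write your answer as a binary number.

Add column by column in base 2, right to left:
  1+0 = 1
  0+0 = 0
  1+1 = 0 carry 1
  1+1+1 = 1 carry 1
  1+1+1 = 1 carry 1
  1+1+1 = 1 carry 1
  1+0+1 = 0 carry 1
  0+0+1 = 1
  0+1 = 1
  1+0 = 1
  0+0 = 0
  1+1 = 0 carry 1
  1+1+1 = 1 carry 1
  1+0+1 = 0 carry 1
  1+1+1 = 1 carry 1
  1+0+1 = 0 carry 1
  0+1+1 = 0 carry 1
  0+0+1 = 1
  0+0 = 0
  1+1 = 0 carry 1
  0+1+1 = 0 carry 1
  1+1+1 = 1 carry 1
  0+0+1 = 1
  1+1 = 0 carry 1
  final carry 1

0b1011000100101001110111001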